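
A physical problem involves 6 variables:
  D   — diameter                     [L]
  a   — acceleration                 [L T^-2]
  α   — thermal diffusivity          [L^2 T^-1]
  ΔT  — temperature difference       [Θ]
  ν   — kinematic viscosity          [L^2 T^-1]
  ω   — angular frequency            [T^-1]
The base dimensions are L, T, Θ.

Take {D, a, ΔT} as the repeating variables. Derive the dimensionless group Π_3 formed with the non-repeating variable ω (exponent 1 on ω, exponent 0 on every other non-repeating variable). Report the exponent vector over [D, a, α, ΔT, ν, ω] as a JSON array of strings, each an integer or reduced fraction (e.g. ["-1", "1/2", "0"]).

Write exponents as rows L,T,Θ / cols D,a,α,ΔT,ν,ω:
  L: [ 1  1  2  0  2  0]
  T: [ 0 -2 -1  0 -1 -1]
  Θ: [ 0  0  0  1  0  0]
Echelon form has 3 nonzero rows (pivots: D,a,ΔT)
Pivot set = {D,a,ΔT}, free = {α,ν,ω}
RREF:
  r0: [   1    0  3/2    0  3/2 -1/2]
  r1: [   0    1  1/2    0  1/2  1/2]
  r2: [   0    0    0    1    0    0]
Fix exponent of ω at 1, α at 0, ν at 0; solve each RREF row for its pivot's exponent:
  r0: exp(D) + (-1/2)·1 = 0 ⇒ exp(D) = 1/2
  r1: exp(a) + (1/2)·1 = 0 ⇒ exp(a) = -1/2
  r2: exp(ΔT) + (0)·1 = 0 ⇒ exp(ΔT) = 0
Π_3 = D^(1/2) · a^(-1/2) · ω

["1/2", "-1/2", "0", "0", "0", "1"]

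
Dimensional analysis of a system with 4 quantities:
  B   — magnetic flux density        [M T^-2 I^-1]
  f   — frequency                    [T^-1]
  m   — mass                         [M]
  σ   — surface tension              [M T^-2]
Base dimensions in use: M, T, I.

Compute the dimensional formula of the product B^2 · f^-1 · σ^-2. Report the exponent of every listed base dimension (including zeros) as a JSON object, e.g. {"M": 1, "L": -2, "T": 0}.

{"M": 0, "T": 1, "I": -2}

Write exponents as rows M,T,I / cols B,f,m,σ:
  M: [ 1  0  1  1]
  T: [-2 -1  0 -2]
  I: [-1  0  0  0]
  [M]: (2)·1+(-1)·0+(-2)·1 = 0
  [T]: (2)·-2+(-1)·-1+(-2)·-2 = 1
  [I]: (2)·-1+(-1)·0+(-2)·0 = -2
⇒ T I^-2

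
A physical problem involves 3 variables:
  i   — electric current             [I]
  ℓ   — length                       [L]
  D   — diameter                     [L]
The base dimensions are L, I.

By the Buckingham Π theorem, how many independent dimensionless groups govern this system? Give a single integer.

Write exponents as rows L,I / cols i,ℓ,D:
  L: [ 0  1  1]
  I: [ 1  0  0]
Echelon form has 2 nonzero rows (pivots: i,ℓ)
Π count = n − r = 3 − 2 = 1

1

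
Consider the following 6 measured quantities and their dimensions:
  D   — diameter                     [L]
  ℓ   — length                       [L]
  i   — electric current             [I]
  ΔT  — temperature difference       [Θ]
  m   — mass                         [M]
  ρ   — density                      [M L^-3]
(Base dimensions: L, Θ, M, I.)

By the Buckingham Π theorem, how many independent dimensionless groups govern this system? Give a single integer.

Dimensional matrix (L×Θ×M×I by D×ℓ×i×ΔT×m×ρ):
  L: [ 1  1  0  0  0 -3]
  Θ: [ 0  0  0  1  0  0]
  M: [ 0  0  0  0  1  1]
  I: [ 0  0  1  0  0  0]
Echelon form has 4 nonzero rows (pivots: D,i,ΔT,m)
Π count = n − r = 6 − 4 = 2

2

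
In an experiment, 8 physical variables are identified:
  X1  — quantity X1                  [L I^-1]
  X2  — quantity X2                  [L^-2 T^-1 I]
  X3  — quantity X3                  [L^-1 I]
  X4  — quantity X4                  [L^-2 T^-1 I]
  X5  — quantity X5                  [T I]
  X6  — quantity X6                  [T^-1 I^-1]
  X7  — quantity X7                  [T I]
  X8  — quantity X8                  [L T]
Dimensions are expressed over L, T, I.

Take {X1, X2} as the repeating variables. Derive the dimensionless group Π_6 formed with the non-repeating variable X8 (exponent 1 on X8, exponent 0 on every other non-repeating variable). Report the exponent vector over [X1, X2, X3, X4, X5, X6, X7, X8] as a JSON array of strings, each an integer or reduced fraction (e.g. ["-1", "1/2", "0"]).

Write exponents as rows L,T,I / cols X1,X2,X3,X4,X5,X6,X7,X8:
  L: [ 1 -2 -1 -2  0  0  0  1]
  T: [ 0 -1  0 -1  1 -1  1  1]
  I: [-1  1  1  1  1 -1  1  0]
Row reduction gives pivot columns X1,X2; rank = 2
Repeat: X1,X2; free: X3,X4,X5,X6,X7,X8
RREF:
  r0: [   1    0   -1    0   -2    2   -2   -1]
  r1: [   0    1    0    1   -1    1   -1   -1]
  r2: [   0    0    0    0    0    0    0    0]
Fix exponent of X8 at 1, X3 at 0, X4 at 0, X5 at 0, X6 at 0, X7 at 0; solve each RREF row for its pivot's exponent:
  r0: exp(X1) + (-1)·1 = 0 ⇒ exp(X1) = 1
  r1: exp(X2) + (-1)·1 = 0 ⇒ exp(X2) = 1
Π_6 = X1 · X2 · X8

["1", "1", "0", "0", "0", "0", "0", "1"]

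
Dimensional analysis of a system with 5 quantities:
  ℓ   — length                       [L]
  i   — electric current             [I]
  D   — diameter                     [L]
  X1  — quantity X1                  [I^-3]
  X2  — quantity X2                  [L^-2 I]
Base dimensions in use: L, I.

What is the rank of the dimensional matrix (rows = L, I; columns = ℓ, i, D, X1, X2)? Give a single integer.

2

Dimensional matrix (L×I by ℓ×i×D×X1×X2):
  L: [ 1  0  1  0 -2]
  I: [ 0  1  0 -3  1]
RREF → pivots at {ℓ,i} ⇒ r = 2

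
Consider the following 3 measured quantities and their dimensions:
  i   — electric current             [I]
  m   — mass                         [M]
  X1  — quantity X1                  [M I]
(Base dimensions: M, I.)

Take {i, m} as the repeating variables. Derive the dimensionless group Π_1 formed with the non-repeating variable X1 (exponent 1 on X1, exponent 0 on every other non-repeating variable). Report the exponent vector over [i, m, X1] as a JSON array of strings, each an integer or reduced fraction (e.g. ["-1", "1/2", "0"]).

Dimensional matrix (M×I by i×m×X1):
  M: [ 0  1  1]
  I: [ 1  0  1]
Row reduction gives pivot columns i,m; rank = 2
Pivot set = {i,m}, free = {X1}
RREF:
  r0: [   1    0    1]
  r1: [   0    1    1]
Fix exponent of X1 at 1; solve each RREF row for its pivot's exponent:
  r0: exp(i) + (1)·1 = 0 ⇒ exp(i) = -1
  r1: exp(m) + (1)·1 = 0 ⇒ exp(m) = -1
Π_1 = i^-1 · m^-1 · X1

["-1", "-1", "1"]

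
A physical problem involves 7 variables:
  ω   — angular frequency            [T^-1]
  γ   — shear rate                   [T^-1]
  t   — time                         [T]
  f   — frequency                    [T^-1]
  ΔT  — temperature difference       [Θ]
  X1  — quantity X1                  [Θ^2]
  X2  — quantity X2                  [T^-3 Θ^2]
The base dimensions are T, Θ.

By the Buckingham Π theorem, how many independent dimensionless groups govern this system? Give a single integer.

Write exponents as rows T,Θ / cols ω,γ,t,f,ΔT,X1,X2:
  T: [-1 -1  1 -1  0  0 -3]
  Θ: [ 0  0  0  0  1  2  2]
RREF → pivots at {ω,ΔT} ⇒ r = 2
n=7, r=2 ⇒ 5 dimensionless groups

5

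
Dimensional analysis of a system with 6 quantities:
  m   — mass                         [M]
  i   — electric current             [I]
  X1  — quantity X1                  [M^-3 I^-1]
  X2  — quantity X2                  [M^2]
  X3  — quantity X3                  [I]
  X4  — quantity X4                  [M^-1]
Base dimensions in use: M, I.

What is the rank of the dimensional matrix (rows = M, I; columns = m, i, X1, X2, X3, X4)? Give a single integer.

Exponent matrix [M,I] × [m,i,X1,X2,X3,X4]:
  M: [ 1  0 -3  2  0 -1]
  I: [ 0  1 -1  0  1  0]
Echelon form has 2 nonzero rows (pivots: m,i)

2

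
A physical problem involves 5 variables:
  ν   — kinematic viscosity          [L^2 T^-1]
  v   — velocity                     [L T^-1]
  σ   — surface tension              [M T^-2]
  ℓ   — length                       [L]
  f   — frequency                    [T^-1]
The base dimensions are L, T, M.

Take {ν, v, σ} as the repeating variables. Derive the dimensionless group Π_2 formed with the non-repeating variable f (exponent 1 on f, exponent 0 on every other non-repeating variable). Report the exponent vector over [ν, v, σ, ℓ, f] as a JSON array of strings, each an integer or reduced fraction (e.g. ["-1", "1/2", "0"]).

["1", "-2", "0", "0", "1"]

Dimensional matrix (L×T×M by ν×v×σ×ℓ×f):
  L: [ 2  1  0  1  0]
  T: [-1 -1 -2  0 -1]
  M: [ 0  0  1  0  0]
RREF → pivots at {ν,v,σ} ⇒ r = 3
Pivot set = {ν,v,σ}, free = {ℓ,f}
RREF:
  r0: [   1    0    0    1   -1]
  r1: [   0    1    0   -1    2]
  r2: [   0    0    1    0    0]
Fix exponent of f at 1, ℓ at 0; solve each RREF row for its pivot's exponent:
  r0: exp(ν) + (-1)·1 = 0 ⇒ exp(ν) = 1
  r1: exp(v) + (2)·1 = 0 ⇒ exp(v) = -2
  r2: exp(σ) + (0)·1 = 0 ⇒ exp(σ) = 0
Π_2 = ν · v^-2 · f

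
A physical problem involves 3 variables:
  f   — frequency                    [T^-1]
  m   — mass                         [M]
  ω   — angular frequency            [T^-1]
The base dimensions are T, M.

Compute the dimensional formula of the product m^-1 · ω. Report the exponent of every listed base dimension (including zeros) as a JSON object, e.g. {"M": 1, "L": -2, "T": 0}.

Dimensional matrix (T×M by f×m×ω):
  T: [-1  0 -1]
  M: [ 0  1  0]
  [T]: (-1)·0+(1)·-1 = -1
  [M]: (-1)·1+(1)·0 = -1
⇒ T^-1 M^-1

{"T": -1, "M": -1}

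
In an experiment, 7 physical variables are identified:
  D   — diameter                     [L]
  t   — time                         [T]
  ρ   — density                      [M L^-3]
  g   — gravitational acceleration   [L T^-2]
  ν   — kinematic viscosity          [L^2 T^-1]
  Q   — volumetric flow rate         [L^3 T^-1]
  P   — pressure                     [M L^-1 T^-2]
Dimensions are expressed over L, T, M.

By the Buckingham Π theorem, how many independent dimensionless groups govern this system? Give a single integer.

4

Write exponents as rows L,T,M / cols D,t,ρ,g,ν,Q,P:
  L: [ 1  0 -3  1  2  3 -1]
  T: [ 0  1  0 -2 -1 -1 -2]
  M: [ 0  0  1  0  0  0  1]
Echelon form has 3 nonzero rows (pivots: D,t,ρ)
7 vars − rank 3 = 4 Π groups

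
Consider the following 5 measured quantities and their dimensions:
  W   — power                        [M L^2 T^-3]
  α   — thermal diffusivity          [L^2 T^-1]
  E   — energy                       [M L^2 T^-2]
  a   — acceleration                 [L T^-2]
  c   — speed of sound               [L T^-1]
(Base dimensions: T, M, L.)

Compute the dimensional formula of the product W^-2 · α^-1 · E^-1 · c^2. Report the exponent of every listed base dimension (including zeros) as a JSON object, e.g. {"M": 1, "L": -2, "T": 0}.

{"T": 7, "M": -3, "L": -6}

Dimensional matrix (T×M×L by W×α×E×a×c):
  T: [-3 -1 -2 -2 -1]
  M: [ 1  0  1  0  0]
  L: [ 2  2  2  1  1]
  [T]: (-2)·-3+(-1)·-1+(-1)·-2+(2)·-1 = 7
  [M]: (-2)·1+(-1)·0+(-1)·1+(2)·0 = -3
  [L]: (-2)·2+(-1)·2+(-1)·2+(2)·1 = -6
⇒ T^7 M^-3 L^-6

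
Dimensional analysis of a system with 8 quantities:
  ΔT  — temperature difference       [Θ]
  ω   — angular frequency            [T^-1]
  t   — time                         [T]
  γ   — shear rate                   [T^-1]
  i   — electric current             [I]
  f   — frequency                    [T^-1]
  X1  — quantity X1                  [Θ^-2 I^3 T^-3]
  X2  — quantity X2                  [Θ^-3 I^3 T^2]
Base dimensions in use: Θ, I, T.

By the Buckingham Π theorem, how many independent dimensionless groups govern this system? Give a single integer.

5

Exponent matrix [Θ,I,T] × [ΔT,ω,t,γ,i,f,X1,X2]:
  Θ: [ 1  0  0  0  0  0 -2 -3]
  I: [ 0  0  0  0  1  0  3  3]
  T: [ 0 -1  1 -1  0 -1 -3  2]
Row reduction gives pivot columns ΔT,ω,i; rank = 3
n=8, r=3 ⇒ 5 dimensionless groups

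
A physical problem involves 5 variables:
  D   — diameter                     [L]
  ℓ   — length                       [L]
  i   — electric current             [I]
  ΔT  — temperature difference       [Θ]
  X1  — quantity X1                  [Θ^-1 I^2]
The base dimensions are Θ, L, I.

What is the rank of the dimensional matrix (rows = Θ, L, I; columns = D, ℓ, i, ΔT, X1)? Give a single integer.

3

Write exponents as rows Θ,L,I / cols D,ℓ,i,ΔT,X1:
  Θ: [ 0  0  0  1 -1]
  L: [ 1  1  0  0  0]
  I: [ 0  0  1  0  2]
Echelon form has 3 nonzero rows (pivots: D,i,ΔT)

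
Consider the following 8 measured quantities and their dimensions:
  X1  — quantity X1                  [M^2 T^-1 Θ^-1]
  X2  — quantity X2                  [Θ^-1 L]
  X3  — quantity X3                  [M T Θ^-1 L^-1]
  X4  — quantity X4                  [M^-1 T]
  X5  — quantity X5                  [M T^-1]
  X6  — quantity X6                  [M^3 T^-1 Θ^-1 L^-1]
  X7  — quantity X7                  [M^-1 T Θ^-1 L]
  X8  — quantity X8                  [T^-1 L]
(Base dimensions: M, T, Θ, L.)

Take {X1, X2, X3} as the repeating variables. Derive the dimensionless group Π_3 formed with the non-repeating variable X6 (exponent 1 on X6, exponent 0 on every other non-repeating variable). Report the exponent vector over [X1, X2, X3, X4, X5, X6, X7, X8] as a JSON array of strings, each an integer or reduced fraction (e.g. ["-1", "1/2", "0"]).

Dimensional matrix (M×T×Θ×L by X1×X2×X3×X4×X5×X6×X7×X8):
  M: [ 2  0  1 -1  1  3 -1  0]
  T: [-1  0  1  1 -1 -1  1 -1]
  Θ: [-1 -1 -1  0  0 -1 -1  0]
  L: [ 0  1 -1  0  0 -1  1  1]
Echelon form has 3 nonzero rows (pivots: X1,X2,X3)
Pivot set = {X1,X2,X3}, free = {X4,X5,X6,X7,X8}
RREF:
  r0: [   1    0    0 -2/3  2/3  4/3 -2/3  1/3]
  r1: [   0    1    0  1/3 -1/3 -2/3  4/3  1/3]
  r2: [   0    0    1  1/3 -1/3  1/3  1/3 -2/3]
  r3: [   0    0    0    0    0    0    0    0]
Fix exponent of X6 at 1, X4 at 0, X5 at 0, X7 at 0, X8 at 0; solve each RREF row for its pivot's exponent:
  r0: exp(X1) + (4/3)·1 = 0 ⇒ exp(X1) = -4/3
  r1: exp(X2) + (-2/3)·1 = 0 ⇒ exp(X2) = 2/3
  r2: exp(X3) + (1/3)·1 = 0 ⇒ exp(X3) = -1/3
Π_3 = X1^(-4/3) · X2^(2/3) · X3^(-1/3) · X6

["-4/3", "2/3", "-1/3", "0", "0", "1", "0", "0"]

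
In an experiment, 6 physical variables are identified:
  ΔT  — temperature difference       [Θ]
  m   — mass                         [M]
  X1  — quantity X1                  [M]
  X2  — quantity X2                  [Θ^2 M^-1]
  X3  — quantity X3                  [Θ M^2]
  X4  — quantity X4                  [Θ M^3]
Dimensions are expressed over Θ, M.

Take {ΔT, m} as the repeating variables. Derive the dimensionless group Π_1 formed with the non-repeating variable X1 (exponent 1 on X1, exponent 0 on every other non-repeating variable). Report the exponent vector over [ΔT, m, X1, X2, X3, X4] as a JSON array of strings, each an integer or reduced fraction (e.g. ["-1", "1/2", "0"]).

["0", "-1", "1", "0", "0", "0"]

Write exponents as rows Θ,M / cols ΔT,m,X1,X2,X3,X4:
  Θ: [ 1  0  0  2  1  1]
  M: [ 0  1  1 -1  2  3]
Echelon form has 2 nonzero rows (pivots: ΔT,m)
Pivot set = {ΔT,m}, free = {X1,X2,X3,X4}
RREF:
  r0: [   1    0    0    2    1    1]
  r1: [   0    1    1   -1    2    3]
Fix exponent of X1 at 1, X2 at 0, X3 at 0, X4 at 0; solve each RREF row for its pivot's exponent:
  r0: exp(ΔT) + (0)·1 = 0 ⇒ exp(ΔT) = 0
  r1: exp(m) + (1)·1 = 0 ⇒ exp(m) = -1
Π_1 = m^-1 · X1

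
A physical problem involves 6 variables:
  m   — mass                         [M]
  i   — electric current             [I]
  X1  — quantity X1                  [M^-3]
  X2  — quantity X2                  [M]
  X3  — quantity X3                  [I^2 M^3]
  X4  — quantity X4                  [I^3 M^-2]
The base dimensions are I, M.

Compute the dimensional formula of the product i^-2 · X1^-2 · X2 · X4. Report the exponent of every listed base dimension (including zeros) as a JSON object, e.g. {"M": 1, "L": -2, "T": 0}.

{"I": 1, "M": 5}

Exponent matrix [I,M] × [m,i,X1,X2,X3,X4]:
  I: [ 0  1  0  0  2  3]
  M: [ 1  0 -3  1  3 -2]
  [I]: (-2)·1+(-2)·0+(1)·0+(1)·3 = 1
  [M]: (-2)·0+(-2)·-3+(1)·1+(1)·-2 = 5
⇒ I M^5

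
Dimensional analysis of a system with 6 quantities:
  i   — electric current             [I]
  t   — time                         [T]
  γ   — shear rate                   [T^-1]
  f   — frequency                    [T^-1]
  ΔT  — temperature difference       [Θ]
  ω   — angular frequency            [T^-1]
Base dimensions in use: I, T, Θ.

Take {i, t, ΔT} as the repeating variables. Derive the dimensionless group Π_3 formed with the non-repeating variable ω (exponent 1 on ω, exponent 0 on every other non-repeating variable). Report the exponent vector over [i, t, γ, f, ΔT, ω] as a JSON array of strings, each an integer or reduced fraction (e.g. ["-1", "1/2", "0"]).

Dimensional matrix (I×T×Θ by i×t×γ×f×ΔT×ω):
  I: [ 1  0  0  0  0  0]
  T: [ 0  1 -1 -1  0 -1]
  Θ: [ 0  0  0  0  1  0]
RREF → pivots at {i,t,ΔT} ⇒ r = 3
Pivot set = {i,t,ΔT}, free = {γ,f,ω}
RREF:
  r0: [   1    0    0    0    0    0]
  r1: [   0    1   -1   -1    0   -1]
  r2: [   0    0    0    0    1    0]
Fix exponent of ω at 1, γ at 0, f at 0; solve each RREF row for its pivot's exponent:
  r0: exp(i) + (0)·1 = 0 ⇒ exp(i) = 0
  r1: exp(t) + (-1)·1 = 0 ⇒ exp(t) = 1
  r2: exp(ΔT) + (0)·1 = 0 ⇒ exp(ΔT) = 0
Π_3 = t · ω

["0", "1", "0", "0", "0", "1"]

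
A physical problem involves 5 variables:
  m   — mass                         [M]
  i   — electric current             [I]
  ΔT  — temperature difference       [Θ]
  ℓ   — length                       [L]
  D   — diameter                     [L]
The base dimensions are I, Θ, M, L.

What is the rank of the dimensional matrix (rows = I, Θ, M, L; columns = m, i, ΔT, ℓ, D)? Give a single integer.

Write exponents as rows I,Θ,M,L / cols m,i,ΔT,ℓ,D:
  I: [ 0  1  0  0  0]
  Θ: [ 0  0  1  0  0]
  M: [ 1  0  0  0  0]
  L: [ 0  0  0  1  1]
RREF → pivots at {m,i,ΔT,ℓ} ⇒ r = 4

4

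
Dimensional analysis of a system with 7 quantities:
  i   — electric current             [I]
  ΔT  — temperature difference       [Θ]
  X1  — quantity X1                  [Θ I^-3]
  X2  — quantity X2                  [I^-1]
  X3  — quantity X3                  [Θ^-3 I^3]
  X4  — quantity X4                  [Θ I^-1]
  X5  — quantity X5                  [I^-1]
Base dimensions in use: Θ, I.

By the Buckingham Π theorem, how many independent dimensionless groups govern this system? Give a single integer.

5

Exponent matrix [Θ,I] × [i,ΔT,X1,X2,X3,X4,X5]:
  Θ: [ 0  1  1  0 -3  1  0]
  I: [ 1  0 -3 -1  3 -1 -1]
Row reduction gives pivot columns i,ΔT; rank = 2
Π count = n − r = 7 − 2 = 5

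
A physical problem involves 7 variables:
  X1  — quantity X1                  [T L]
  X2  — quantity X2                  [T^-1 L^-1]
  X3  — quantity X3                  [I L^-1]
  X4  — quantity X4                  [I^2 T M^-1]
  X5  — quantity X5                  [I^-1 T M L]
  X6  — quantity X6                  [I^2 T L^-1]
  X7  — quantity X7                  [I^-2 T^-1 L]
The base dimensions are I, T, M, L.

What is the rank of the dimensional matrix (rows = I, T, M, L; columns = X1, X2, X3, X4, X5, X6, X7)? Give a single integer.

Write exponents as rows I,T,M,L / cols X1,X2,X3,X4,X5,X6,X7:
  I: [ 0  0  1  2 -1  2 -2]
  T: [ 1 -1  0  1  1  1 -1]
  M: [ 0  0  0 -1  1  0  0]
  L: [ 1 -1 -1  0  1 -1  1]
RREF → pivots at {X1,X3,X4} ⇒ r = 3

3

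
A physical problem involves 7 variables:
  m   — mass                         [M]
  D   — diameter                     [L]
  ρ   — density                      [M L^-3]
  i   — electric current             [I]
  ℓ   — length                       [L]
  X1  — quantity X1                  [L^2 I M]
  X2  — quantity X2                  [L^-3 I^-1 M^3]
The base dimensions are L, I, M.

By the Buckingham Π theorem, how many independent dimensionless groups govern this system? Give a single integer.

Write exponents as rows L,I,M / cols m,D,ρ,i,ℓ,X1,X2:
  L: [ 0  1 -3  0  1  2 -3]
  I: [ 0  0  0  1  0  1 -1]
  M: [ 1  0  1  0  0  1  3]
RREF → pivots at {m,D,i} ⇒ r = 3
n=7, r=3 ⇒ 4 dimensionless groups

4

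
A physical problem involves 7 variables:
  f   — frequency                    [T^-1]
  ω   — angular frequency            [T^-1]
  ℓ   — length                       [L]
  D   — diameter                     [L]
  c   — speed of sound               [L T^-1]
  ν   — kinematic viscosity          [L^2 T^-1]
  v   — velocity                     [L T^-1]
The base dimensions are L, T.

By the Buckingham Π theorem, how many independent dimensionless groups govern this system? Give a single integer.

5

Dimensional matrix (L×T by f×ω×ℓ×D×c×ν×v):
  L: [ 0  0  1  1  1  2  1]
  T: [-1 -1  0  0 -1 -1 -1]
RREF → pivots at {f,ℓ} ⇒ r = 2
Π count = n − r = 7 − 2 = 5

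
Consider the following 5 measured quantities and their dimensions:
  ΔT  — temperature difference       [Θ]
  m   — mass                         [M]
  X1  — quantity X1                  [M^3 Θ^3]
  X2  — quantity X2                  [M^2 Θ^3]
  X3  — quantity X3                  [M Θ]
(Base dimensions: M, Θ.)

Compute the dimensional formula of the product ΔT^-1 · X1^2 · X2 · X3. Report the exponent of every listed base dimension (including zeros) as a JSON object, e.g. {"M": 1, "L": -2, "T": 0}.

Dimensional matrix (M×Θ by ΔT×m×X1×X2×X3):
  M: [ 0  1  3  2  1]
  Θ: [ 1  0  3  3  1]
  [M]: (-1)·0+(2)·3+(1)·2+(1)·1 = 9
  [Θ]: (-1)·1+(2)·3+(1)·3+(1)·1 = 9
⇒ M^9 Θ^9

{"M": 9, "Θ": 9}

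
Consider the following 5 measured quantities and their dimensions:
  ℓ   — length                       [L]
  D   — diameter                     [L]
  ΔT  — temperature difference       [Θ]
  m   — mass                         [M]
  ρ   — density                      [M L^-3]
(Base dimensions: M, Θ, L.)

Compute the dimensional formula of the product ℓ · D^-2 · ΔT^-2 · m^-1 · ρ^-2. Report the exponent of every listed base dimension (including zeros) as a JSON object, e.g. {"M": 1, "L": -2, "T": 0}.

{"M": -3, "Θ": -2, "L": 5}

Write exponents as rows M,Θ,L / cols ℓ,D,ΔT,m,ρ:
  M: [ 0  0  0  1  1]
  Θ: [ 0  0  1  0  0]
  L: [ 1  1  0  0 -3]
  [M]: (1)·0+(-2)·0+(-2)·0+(-1)·1+(-2)·1 = -3
  [Θ]: (1)·0+(-2)·0+(-2)·1+(-1)·0+(-2)·0 = -2
  [L]: (1)·1+(-2)·1+(-2)·0+(-1)·0+(-2)·-3 = 5
⇒ M^-3 Θ^-2 L^5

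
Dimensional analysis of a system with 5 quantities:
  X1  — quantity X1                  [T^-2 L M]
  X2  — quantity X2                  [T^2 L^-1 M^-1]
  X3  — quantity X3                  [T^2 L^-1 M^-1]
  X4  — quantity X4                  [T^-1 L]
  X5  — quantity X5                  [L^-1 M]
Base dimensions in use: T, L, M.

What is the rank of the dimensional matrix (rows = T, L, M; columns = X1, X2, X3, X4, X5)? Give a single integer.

2

Dimensional matrix (T×L×M by X1×X2×X3×X4×X5):
  T: [-2  2  2 -1  0]
  L: [ 1 -1 -1  1 -1]
  M: [ 1 -1 -1  0  1]
RREF → pivots at {X1,X4} ⇒ r = 2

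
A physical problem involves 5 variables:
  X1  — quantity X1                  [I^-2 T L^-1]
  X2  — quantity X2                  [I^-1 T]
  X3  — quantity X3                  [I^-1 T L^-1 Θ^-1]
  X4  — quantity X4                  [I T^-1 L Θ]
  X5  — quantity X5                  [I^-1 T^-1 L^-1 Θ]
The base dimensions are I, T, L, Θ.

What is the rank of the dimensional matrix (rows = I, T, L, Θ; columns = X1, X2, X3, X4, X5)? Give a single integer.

3

Exponent matrix [I,T,L,Θ] × [X1,X2,X3,X4,X5]:
  I: [-2 -1 -1  1 -1]
  T: [ 1  1  1 -1 -1]
  L: [-1  0 -1  1 -1]
  Θ: [ 0  0 -1  1  1]
Row reduction gives pivot columns X1,X2,X3; rank = 3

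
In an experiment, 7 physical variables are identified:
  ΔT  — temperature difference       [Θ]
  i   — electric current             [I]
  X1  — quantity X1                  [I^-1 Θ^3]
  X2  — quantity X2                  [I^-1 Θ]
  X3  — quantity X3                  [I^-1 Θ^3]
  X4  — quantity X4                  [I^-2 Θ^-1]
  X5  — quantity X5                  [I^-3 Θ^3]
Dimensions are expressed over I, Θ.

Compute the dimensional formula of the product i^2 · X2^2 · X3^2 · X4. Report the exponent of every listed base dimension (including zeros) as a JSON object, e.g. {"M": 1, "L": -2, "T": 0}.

Exponent matrix [I,Θ] × [ΔT,i,X1,X2,X3,X4,X5]:
  I: [ 0  1 -1 -1 -1 -2 -3]
  Θ: [ 1  0  3  1  3 -1  3]
  [I]: (2)·1+(2)·-1+(2)·-1+(1)·-2 = -4
  [Θ]: (2)·0+(2)·1+(2)·3+(1)·-1 = 7
⇒ I^-4 Θ^7

{"I": -4, "Θ": 7}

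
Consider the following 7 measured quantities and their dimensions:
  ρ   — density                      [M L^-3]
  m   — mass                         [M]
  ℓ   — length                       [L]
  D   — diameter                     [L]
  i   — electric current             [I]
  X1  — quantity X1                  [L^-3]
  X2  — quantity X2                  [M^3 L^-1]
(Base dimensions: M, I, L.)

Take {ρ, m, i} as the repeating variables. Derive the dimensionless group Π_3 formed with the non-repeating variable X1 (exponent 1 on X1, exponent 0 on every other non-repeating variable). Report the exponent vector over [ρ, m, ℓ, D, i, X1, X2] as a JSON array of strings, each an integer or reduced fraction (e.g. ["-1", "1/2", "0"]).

Dimensional matrix (M×I×L by ρ×m×ℓ×D×i×X1×X2):
  M: [ 1  1  0  0  0  0  3]
  I: [ 0  0  0  0  1  0  0]
  L: [-3  0  1  1  0 -3 -1]
RREF → pivots at {ρ,m,i} ⇒ r = 3
Repeat: ρ,m,i; free: ℓ,D,X1,X2
RREF:
  r0: [   1    0 -1/3 -1/3    0    1  1/3]
  r1: [   0    1  1/3  1/3    0   -1  8/3]
  r2: [   0    0    0    0    1    0    0]
Fix exponent of X1 at 1, ℓ at 0, D at 0, X2 at 0; solve each RREF row for its pivot's exponent:
  r0: exp(ρ) + (1)·1 = 0 ⇒ exp(ρ) = -1
  r1: exp(m) + (-1)·1 = 0 ⇒ exp(m) = 1
  r2: exp(i) + (0)·1 = 0 ⇒ exp(i) = 0
Π_3 = ρ^-1 · m · X1

["-1", "1", "0", "0", "0", "1", "0"]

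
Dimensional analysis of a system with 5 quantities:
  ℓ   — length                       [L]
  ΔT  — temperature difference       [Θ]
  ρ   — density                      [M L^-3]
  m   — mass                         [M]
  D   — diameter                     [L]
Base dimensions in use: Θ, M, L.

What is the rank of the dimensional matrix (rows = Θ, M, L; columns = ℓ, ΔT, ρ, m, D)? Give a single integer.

3

Exponent matrix [Θ,M,L] × [ℓ,ΔT,ρ,m,D]:
  Θ: [ 0  1  0  0  0]
  M: [ 0  0  1  1  0]
  L: [ 1  0 -3  0  1]
Row reduction gives pivot columns ℓ,ΔT,ρ; rank = 3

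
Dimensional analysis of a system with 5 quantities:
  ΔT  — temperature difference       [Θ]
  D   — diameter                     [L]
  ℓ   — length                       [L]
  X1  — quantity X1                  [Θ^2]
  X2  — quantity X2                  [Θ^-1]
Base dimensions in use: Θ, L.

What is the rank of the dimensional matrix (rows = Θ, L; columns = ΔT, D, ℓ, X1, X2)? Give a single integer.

2

Dimensional matrix (Θ×L by ΔT×D×ℓ×X1×X2):
  Θ: [ 1  0  0  2 -1]
  L: [ 0  1  1  0  0]
Echelon form has 2 nonzero rows (pivots: ΔT,D)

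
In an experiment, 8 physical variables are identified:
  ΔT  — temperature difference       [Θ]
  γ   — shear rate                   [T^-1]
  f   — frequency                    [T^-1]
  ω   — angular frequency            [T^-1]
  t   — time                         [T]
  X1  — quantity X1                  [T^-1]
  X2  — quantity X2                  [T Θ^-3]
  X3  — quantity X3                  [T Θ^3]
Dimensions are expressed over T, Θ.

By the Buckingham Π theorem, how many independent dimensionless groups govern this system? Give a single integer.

Exponent matrix [T,Θ] × [ΔT,γ,f,ω,t,X1,X2,X3]:
  T: [ 0 -1 -1 -1  1 -1  1  1]
  Θ: [ 1  0  0  0  0  0 -3  3]
RREF → pivots at {ΔT,γ} ⇒ r = 2
8 vars − rank 2 = 6 Π groups

6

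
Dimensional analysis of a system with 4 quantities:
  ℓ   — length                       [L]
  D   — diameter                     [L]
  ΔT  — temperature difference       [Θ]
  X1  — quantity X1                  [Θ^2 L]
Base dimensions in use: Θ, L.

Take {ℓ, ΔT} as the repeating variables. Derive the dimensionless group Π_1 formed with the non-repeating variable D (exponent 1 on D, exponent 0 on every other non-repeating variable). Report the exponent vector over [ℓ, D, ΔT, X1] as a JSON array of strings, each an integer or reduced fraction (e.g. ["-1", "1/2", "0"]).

["-1", "1", "0", "0"]

Dimensional matrix (Θ×L by ℓ×D×ΔT×X1):
  Θ: [ 0  0  1  2]
  L: [ 1  1  0  1]
Row reduction gives pivot columns ℓ,ΔT; rank = 2
Pivot set = {ℓ,ΔT}, free = {D,X1}
RREF:
  r0: [   1    1    0    1]
  r1: [   0    0    1    2]
Fix exponent of D at 1, X1 at 0; solve each RREF row for its pivot's exponent:
  r0: exp(ℓ) + (1)·1 = 0 ⇒ exp(ℓ) = -1
  r1: exp(ΔT) + (0)·1 = 0 ⇒ exp(ΔT) = 0
Π_1 = ℓ^-1 · D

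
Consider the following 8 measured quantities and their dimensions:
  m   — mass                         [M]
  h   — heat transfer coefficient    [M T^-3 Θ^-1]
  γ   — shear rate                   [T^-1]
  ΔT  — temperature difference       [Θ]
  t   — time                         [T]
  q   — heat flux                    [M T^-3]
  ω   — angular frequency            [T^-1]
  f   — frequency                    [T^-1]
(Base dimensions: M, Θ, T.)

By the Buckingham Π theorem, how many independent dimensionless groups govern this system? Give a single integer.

5

Exponent matrix [M,Θ,T] × [m,h,γ,ΔT,t,q,ω,f]:
  M: [ 1  1  0  0  0  1  0  0]
  Θ: [ 0 -1  0  1  0  0  0  0]
  T: [ 0 -3 -1  0  1 -3 -1 -1]
Echelon form has 3 nonzero rows (pivots: m,h,γ)
Π count = n − r = 8 − 3 = 5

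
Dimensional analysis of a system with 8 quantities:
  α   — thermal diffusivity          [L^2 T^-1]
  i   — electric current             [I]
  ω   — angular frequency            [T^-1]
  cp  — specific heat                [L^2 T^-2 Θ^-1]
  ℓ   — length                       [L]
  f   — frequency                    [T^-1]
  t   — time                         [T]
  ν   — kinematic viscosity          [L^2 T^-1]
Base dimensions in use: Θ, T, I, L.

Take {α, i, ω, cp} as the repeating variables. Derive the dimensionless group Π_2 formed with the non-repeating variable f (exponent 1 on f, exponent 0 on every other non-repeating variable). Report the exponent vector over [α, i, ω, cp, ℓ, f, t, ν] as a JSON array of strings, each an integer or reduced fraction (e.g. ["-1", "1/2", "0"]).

Dimensional matrix (Θ×T×I×L by α×i×ω×cp×ℓ×f×t×ν):
  Θ: [ 0  0  0 -1  0  0  0  0]
  T: [-1  0 -1 -2  0 -1  1 -1]
  I: [ 0  1  0  0  0  0  0  0]
  L: [ 2  0  0  2  1  0  0  2]
RREF → pivots at {α,i,ω,cp} ⇒ r = 4
Repeat: α,i,ω,cp; free: ℓ,f,t,ν
RREF:
  r0: [   1    0    0    0  1/2    0    0    1]
  r1: [   0    1    0    0    0    0    0    0]
  r2: [   0    0    1    0 -1/2    1   -1    0]
  r3: [   0    0    0    1    0    0    0    0]
Fix exponent of f at 1, ℓ at 0, t at 0, ν at 0; solve each RREF row for its pivot's exponent:
  r0: exp(α) + (0)·1 = 0 ⇒ exp(α) = 0
  r1: exp(i) + (0)·1 = 0 ⇒ exp(i) = 0
  r2: exp(ω) + (1)·1 = 0 ⇒ exp(ω) = -1
  r3: exp(cp) + (0)·1 = 0 ⇒ exp(cp) = 0
Π_2 = ω^-1 · f

["0", "0", "-1", "0", "0", "1", "0", "0"]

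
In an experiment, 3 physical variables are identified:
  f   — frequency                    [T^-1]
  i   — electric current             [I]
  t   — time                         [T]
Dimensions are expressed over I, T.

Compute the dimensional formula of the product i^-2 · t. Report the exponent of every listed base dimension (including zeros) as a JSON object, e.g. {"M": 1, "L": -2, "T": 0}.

{"I": -2, "T": 1}

Write exponents as rows I,T / cols f,i,t:
  I: [ 0  1  0]
  T: [-1  0  1]
  [I]: (-2)·1+(1)·0 = -2
  [T]: (-2)·0+(1)·1 = 1
⇒ I^-2 T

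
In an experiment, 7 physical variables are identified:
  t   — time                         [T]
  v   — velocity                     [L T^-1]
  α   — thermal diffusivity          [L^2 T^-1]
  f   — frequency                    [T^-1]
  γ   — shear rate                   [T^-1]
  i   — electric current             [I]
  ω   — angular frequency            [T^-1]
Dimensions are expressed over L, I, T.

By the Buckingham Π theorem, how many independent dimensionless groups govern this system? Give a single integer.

4

Exponent matrix [L,I,T] × [t,v,α,f,γ,i,ω]:
  L: [ 0  1  2  0  0  0  0]
  I: [ 0  0  0  0  0  1  0]
  T: [ 1 -1 -1 -1 -1  0 -1]
Echelon form has 3 nonzero rows (pivots: t,v,i)
7 vars − rank 3 = 4 Π groups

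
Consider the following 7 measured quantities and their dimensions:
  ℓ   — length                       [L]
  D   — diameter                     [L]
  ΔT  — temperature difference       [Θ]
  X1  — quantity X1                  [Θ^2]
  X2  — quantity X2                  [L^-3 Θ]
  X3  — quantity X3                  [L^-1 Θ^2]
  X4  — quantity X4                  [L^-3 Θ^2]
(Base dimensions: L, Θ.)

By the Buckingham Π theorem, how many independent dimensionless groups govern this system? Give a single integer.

5

Write exponents as rows L,Θ / cols ℓ,D,ΔT,X1,X2,X3,X4:
  L: [ 1  1  0  0 -3 -1 -3]
  Θ: [ 0  0  1  2  1  2  2]
Row reduction gives pivot columns ℓ,ΔT; rank = 2
n=7, r=2 ⇒ 5 dimensionless groups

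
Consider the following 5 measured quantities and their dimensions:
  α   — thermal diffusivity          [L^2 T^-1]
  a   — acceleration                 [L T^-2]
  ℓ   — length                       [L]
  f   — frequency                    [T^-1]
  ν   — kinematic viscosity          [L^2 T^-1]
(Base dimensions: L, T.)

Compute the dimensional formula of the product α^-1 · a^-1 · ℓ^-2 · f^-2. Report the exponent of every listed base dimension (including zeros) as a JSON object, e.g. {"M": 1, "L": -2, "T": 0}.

{"L": -5, "T": 5}

Dimensional matrix (L×T by α×a×ℓ×f×ν):
  L: [ 2  1  1  0  2]
  T: [-1 -2  0 -1 -1]
  [L]: (-1)·2+(-1)·1+(-2)·1+(-2)·0 = -5
  [T]: (-1)·-1+(-1)·-2+(-2)·0+(-2)·-1 = 5
⇒ L^-5 T^5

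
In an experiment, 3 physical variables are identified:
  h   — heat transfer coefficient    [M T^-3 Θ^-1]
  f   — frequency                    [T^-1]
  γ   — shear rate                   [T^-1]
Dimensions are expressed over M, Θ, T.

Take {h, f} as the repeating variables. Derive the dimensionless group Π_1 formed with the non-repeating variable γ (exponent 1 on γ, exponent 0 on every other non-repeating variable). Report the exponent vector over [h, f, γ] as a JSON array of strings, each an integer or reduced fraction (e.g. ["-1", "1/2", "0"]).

["0", "-1", "1"]

Write exponents as rows M,Θ,T / cols h,f,γ:
  M: [ 1  0  0]
  Θ: [-1  0  0]
  T: [-3 -1 -1]
Echelon form has 2 nonzero rows (pivots: h,f)
Pivot set = {h,f}, free = {γ}
RREF:
  r0: [   1    0    0]
  r1: [   0    1    1]
  r2: [   0    0    0]
Fix exponent of γ at 1; solve each RREF row for its pivot's exponent:
  r0: exp(h) + (0)·1 = 0 ⇒ exp(h) = 0
  r1: exp(f) + (1)·1 = 0 ⇒ exp(f) = -1
Π_1 = f^-1 · γ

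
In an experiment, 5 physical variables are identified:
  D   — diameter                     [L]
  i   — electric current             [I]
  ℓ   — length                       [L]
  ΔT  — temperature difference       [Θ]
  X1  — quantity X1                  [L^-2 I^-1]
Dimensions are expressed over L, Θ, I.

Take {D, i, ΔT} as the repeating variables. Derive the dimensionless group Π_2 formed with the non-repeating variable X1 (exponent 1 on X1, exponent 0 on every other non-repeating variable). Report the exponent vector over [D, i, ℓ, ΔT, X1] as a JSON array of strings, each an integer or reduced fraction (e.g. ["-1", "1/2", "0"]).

["2", "1", "0", "0", "1"]

Dimensional matrix (L×Θ×I by D×i×ℓ×ΔT×X1):
  L: [ 1  0  1  0 -2]
  Θ: [ 0  0  0  1  0]
  I: [ 0  1  0  0 -1]
Row reduction gives pivot columns D,i,ΔT; rank = 3
Pivot set = {D,i,ΔT}, free = {ℓ,X1}
RREF:
  r0: [   1    0    1    0   -2]
  r1: [   0    1    0    0   -1]
  r2: [   0    0    0    1    0]
Fix exponent of X1 at 1, ℓ at 0; solve each RREF row for its pivot's exponent:
  r0: exp(D) + (-2)·1 = 0 ⇒ exp(D) = 2
  r1: exp(i) + (-1)·1 = 0 ⇒ exp(i) = 1
  r2: exp(ΔT) + (0)·1 = 0 ⇒ exp(ΔT) = 0
Π_2 = D^2 · i · X1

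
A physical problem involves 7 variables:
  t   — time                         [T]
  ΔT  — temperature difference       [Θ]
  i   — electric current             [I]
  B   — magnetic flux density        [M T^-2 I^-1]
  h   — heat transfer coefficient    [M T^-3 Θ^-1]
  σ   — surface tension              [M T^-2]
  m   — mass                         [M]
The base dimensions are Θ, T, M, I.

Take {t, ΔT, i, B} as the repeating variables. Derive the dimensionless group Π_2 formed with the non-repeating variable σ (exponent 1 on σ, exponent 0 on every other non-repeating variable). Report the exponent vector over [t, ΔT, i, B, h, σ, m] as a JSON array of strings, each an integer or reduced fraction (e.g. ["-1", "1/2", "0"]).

Exponent matrix [Θ,T,M,I] × [t,ΔT,i,B,h,σ,m]:
  Θ: [ 0  1  0  0 -1  0  0]
  T: [ 1  0  0 -2 -3 -2  0]
  M: [ 0  0  0  1  1  1  1]
  I: [ 0  0  1 -1  0  0  0]
Row reduction gives pivot columns t,ΔT,i,B; rank = 4
Pivot set = {t,ΔT,i,B}, free = {h,σ,m}
RREF:
  r0: [   1    0    0    0   -1    0    2]
  r1: [   0    1    0    0   -1    0    0]
  r2: [   0    0    1    0    1    1    1]
  r3: [   0    0    0    1    1    1    1]
Fix exponent of σ at 1, h at 0, m at 0; solve each RREF row for its pivot's exponent:
  r0: exp(t) + (0)·1 = 0 ⇒ exp(t) = 0
  r1: exp(ΔT) + (0)·1 = 0 ⇒ exp(ΔT) = 0
  r2: exp(i) + (1)·1 = 0 ⇒ exp(i) = -1
  r3: exp(B) + (1)·1 = 0 ⇒ exp(B) = -1
Π_2 = i^-1 · B^-1 · σ

["0", "0", "-1", "-1", "0", "1", "0"]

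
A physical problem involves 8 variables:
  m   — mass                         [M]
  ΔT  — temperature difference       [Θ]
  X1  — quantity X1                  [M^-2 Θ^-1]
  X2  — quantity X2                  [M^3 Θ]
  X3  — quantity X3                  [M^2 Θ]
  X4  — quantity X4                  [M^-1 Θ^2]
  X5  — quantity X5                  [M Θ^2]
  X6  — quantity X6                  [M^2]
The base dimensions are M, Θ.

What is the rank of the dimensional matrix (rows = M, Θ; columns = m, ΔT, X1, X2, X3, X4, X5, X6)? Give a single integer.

2

Exponent matrix [M,Θ] × [m,ΔT,X1,X2,X3,X4,X5,X6]:
  M: [ 1  0 -2  3  2 -1  1  2]
  Θ: [ 0  1 -1  1  1  2  2  0]
Row reduction gives pivot columns m,ΔT; rank = 2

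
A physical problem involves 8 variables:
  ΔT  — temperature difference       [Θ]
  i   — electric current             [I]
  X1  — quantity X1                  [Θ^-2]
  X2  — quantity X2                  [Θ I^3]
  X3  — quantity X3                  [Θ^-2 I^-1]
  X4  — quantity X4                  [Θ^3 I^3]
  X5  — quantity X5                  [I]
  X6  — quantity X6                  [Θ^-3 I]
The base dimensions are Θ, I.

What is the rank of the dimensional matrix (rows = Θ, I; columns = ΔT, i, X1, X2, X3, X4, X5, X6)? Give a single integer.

Write exponents as rows Θ,I / cols ΔT,i,X1,X2,X3,X4,X5,X6:
  Θ: [ 1  0 -2  1 -2  3  0 -3]
  I: [ 0  1  0  3 -1  3  1  1]
Row reduction gives pivot columns ΔT,i; rank = 2

2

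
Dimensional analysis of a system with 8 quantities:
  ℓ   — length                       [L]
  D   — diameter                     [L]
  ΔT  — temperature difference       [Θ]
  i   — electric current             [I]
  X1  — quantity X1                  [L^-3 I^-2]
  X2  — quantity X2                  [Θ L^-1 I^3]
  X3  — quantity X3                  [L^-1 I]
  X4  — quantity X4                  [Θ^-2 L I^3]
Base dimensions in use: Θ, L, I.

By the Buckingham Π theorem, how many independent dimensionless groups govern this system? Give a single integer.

Exponent matrix [Θ,L,I] × [ℓ,D,ΔT,i,X1,X2,X3,X4]:
  Θ: [ 0  0  1  0  0  1  0 -2]
  L: [ 1  1  0  0 -3 -1 -1  1]
  I: [ 0  0  0  1 -2  3  1  3]
Echelon form has 3 nonzero rows (pivots: ℓ,ΔT,i)
n=8, r=3 ⇒ 5 dimensionless groups

5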